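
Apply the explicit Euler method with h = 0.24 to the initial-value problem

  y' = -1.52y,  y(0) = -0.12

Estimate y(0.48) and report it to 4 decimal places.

-0.0484

Euler: y_{n+1} = y_n + h·f(t_n, y_n).
t=0.000000, y=-0.120000: f=0.182400 → y ← -0.120000 + 0.24·0.182400 = -0.076224
t=0.240000, y=-0.076224: f=0.115860 → y ← -0.076224 + 0.24·0.115860 = -0.048417
y(0.48) ≈ -0.0484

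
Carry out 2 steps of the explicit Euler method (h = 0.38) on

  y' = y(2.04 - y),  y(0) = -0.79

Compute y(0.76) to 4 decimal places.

Euler: y_{n+1} = y_n + h·f(t_n, y_n).
t=0.000000, y=-0.790000: f=-2.235700 → y ← -0.790000 + 0.38·(-2.235700) = -1.639566
t=0.380000, y=-1.639566: f=-6.032891 → y ← -1.639566 + 0.38·(-6.032891) = -3.932065
y(0.76) ≈ -3.9321

-3.9321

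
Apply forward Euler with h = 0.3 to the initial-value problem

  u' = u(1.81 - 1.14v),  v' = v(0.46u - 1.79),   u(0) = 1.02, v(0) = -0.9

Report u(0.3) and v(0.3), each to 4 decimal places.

Euler on (u,v): u_{n+1} = u_n + h·u', v_{n+1} = v_n + h·v'.
0.000000: (1.020000, -0.900000); f=(2.892720, 1.188720) → (1.887816, -0.543384)
(u(0.3), v(0.3)) ≈ (1.8878, -0.5434)

1.8878, -0.5434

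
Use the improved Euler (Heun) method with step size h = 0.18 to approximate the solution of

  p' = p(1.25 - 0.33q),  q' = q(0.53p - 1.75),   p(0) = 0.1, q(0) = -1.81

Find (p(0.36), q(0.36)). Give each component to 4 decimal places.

0.1824, -1.0010

Heun on (p,q): k1 = f(t_n, state_n); k2 = f(t_n + h, state_n + h·k1); state_{n+1} = state_n + (h/2)·(k1 + k2).
0.000000: (0.100000, -1.810000)
  k1 = (0.184730, 3.071570)
  predictor → (0.133251, -1.257117)
  k2 = (0.221843, 2.111174)
  → (0.136592, -1.343553)
0.180000: (0.136592, -1.343553)
  k1 = (0.231300, 2.253953)
  predictor → (0.178226, -0.937841)
  k2 = (0.277941, 1.552634)
  → (0.182423, -1.000960)
(p(0.36), q(0.36)) ≈ (0.1824, -1.0010)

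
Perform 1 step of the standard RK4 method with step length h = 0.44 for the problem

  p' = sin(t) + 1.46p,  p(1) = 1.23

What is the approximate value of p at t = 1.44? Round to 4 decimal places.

2.9061

RK4: k1 = f(t_n, p_n); k2 = f(t_n + h/2, p_n + (h/2)·k1); k3 = f(t_n + h/2, p_n + (h/2)·k2); k4 = f(t_n + h, p_n + h·k3); p_{n+1} = p_n + (h/6)·(k1 + 2k2 + 2k3 + k4).
t=1.000000, p=1.230000:
  k1 = f(1.000000, 1.230000) = 2.637271
  k2 = f(1.220000, 1.810200) = 3.581991
  k3 = f(1.220000, 2.018038) = 3.885435
  k4 = f(1.440000, 2.939591) = 5.283262
  p ← 1.230000 + (0.44/6)·(k1 + 2k2 + 2k3 + k4) = 2.906061
p(1.44) ≈ 2.9061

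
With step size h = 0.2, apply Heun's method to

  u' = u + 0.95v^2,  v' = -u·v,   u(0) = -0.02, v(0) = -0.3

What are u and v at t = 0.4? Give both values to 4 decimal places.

0.0122, -0.3007

Heun on (u,v): k1 = f(t_n, state_n); k2 = f(t_n + h, state_n + h·k1); state_{n+1} = state_n + (h/2)·(k1 + k2).
0.000000: (-0.020000, -0.300000)
  k1 = (0.065500, -0.006000)
  predictor → (-0.006900, -0.301200)
  k2 = (0.079285, -0.002078)
  → (-0.005521, -0.300808)
0.200000: (-0.005521, -0.300808)
  k1 = (0.080440, -0.001661)
  predictor → (0.010566, -0.301140)
  k2 = (0.096717, 0.003182)
  → (0.012194, -0.300656)
(u(0.4), v(0.4)) ≈ (0.0122, -0.3007)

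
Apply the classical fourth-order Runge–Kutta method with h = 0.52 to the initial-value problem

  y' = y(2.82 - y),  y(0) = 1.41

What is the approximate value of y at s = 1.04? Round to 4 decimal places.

2.6641

RK4: k1 = f(s_n, y_n); k2 = f(s_n + h/2, y_n + (h/2)·k1); k3 = f(s_n + h/2, y_n + (h/2)·k2); k4 = f(s_n + h, y_n + h·k3); y_{n+1} = y_n + (h/6)·(k1 + 2k2 + 2k3 + k4).
s=0.000000, y=1.410000:
  k1 = f(0.000000, 1.410000) = 1.988100
  k2 = f(0.260000, 1.926906) = 1.720908
  k3 = f(0.260000, 1.857436) = 1.787901
  k4 = f(0.520000, 2.339708) = 1.123742
  y ← 1.410000 + (0.52/6)·(k1 + 2k2 + 2k3 + k4) = 2.287887
s=0.520000, y=2.287887:
  k1 = f(0.520000, 2.287887) = 1.217415
  k2 = f(0.780000, 2.604415) = 0.561474
  k3 = f(0.780000, 2.433870) = 0.939791
  k4 = f(1.040000, 2.776578) = 0.120565
  y ← 2.287887 + (0.52/6)·(k1 + 2k2 + 2k3 + k4) = 2.664064
y(1.04) ≈ 2.6641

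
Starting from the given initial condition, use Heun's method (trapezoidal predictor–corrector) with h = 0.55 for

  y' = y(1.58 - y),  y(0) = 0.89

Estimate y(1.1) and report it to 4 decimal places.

1.3641

Heun: k1 = f(x_n, y_n); k2 = f(x_n + h, y_n + h·k1); y_{n+1} = y_n + (h/2)·(k1 + k2).
x=0.000000, y=0.890000:
  k1 = f(0.000000, 0.890000) = 0.614100
  k2 = f(0.550000, 1.227755) = 0.432471
  y ← 0.890000 + (0.55/2)·(0.614100 + 0.432471) = 1.177807
x=0.550000, y=1.177807:
  k1 = f(0.550000, 1.177807) = 0.473706
  k2 = f(1.100000, 1.438345) = 0.203749
  y ← 1.177807 + (0.55/2)·(0.473706 + 0.203749) = 1.364107
y(1.1) ≈ 1.3641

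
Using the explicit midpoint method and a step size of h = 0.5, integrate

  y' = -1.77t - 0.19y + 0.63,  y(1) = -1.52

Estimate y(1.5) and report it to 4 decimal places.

-2.1466

Midpoint: k1 = f(t_n, y_n); k2 = f(t_n + h/2, y_n + (h/2)·k1); y_{n+1} = y_n + h·k2.
t=1.000000, y=-1.520000:
  k1 = f(1.000000, -1.520000) = -0.851200
  k2 = f(1.250000, -1.732800) = -1.253268
  y ← -1.520000 + 0.5·(-1.253268) = -2.146634
y(1.5) ≈ -2.1466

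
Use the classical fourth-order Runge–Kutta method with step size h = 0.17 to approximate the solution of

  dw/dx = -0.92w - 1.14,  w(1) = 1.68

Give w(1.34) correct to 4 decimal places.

0.8959

RK4: k1 = f(x_n, w_n); k2 = f(x_n + h/2, w_n + (h/2)·k1); k3 = f(x_n + h/2, w_n + (h/2)·k2); k4 = f(x_n + h, w_n + h·k3); w_{n+1} = w_n + (h/6)·(k1 + 2k2 + 2k3 + k4).
x=1.000000, w=1.680000:
  k1 = f(1.000000, 1.680000) = -2.685600
  k2 = f(1.085000, 1.451724) = -2.475586
  k3 = f(1.085000, 1.469575) = -2.492009
  k4 = f(1.170000, 1.256358) = -2.295850
  w ← 1.680000 + (0.17/6)·(k1 + 2k2 + 2k3 + k4) = 1.257362
x=1.170000, w=1.257362:
  k1 = f(1.170000, 1.257362) = -2.296773
  k2 = f(1.255000, 1.062136) = -2.117165
  k3 = f(1.255000, 1.077403) = -2.131211
  k4 = f(1.340000, 0.895056) = -1.963452
  w ← 1.257362 + (0.17/6)·(k1 + 2k2 + 2k3 + k4) = 0.895914
w(1.34) ≈ 0.8959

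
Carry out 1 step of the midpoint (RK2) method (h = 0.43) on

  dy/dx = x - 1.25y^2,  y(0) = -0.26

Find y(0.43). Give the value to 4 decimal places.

Midpoint: k1 = f(x_n, y_n); k2 = f(x_n + h/2, y_n + (h/2)·k1); y_{n+1} = y_n + h·k2.
x=0.000000, y=-0.260000:
  k1 = f(0.000000, -0.260000) = -0.084500
  k2 = f(0.215000, -0.278168) = 0.118279
  y ← -0.260000 + 0.43·0.118279 = -0.209140
y(0.43) ≈ -0.2091

-0.2091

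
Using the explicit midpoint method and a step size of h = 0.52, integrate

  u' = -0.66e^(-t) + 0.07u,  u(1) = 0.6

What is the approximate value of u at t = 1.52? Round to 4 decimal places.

Midpoint: k1 = f(t_n, u_n); k2 = f(t_n + h/2, u_n + (h/2)·k1); u_{n+1} = u_n + h·k2.
t=1.000000, u=0.600000:
  k1 = f(1.000000, 0.600000) = -0.200800
  k2 = f(1.260000, 0.547792) = -0.148866
  u ← 0.600000 + 0.52·(-0.148866) = 0.522590
u(1.52) ≈ 0.5226

0.5226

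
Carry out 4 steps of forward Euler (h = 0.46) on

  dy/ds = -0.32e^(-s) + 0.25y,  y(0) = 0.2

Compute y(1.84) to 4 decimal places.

Euler: y_{n+1} = y_n + h·f(s_n, y_n).
s=0.000000, y=0.200000: f=-0.270000 → y ← 0.200000 + 0.46·(-0.270000) = 0.075800
s=0.460000, y=0.075800: f=-0.183061 → y ← 0.075800 + 0.46·(-0.183061) = -0.008408
s=0.920000, y=-0.008408: f=-0.129628 → y ← -0.008408 + 0.46·(-0.129628) = -0.068037
s=1.380000, y=-0.068037: f=-0.097514 → y ← -0.068037 + 0.46·(-0.097514) = -0.112893
y(1.84) ≈ -0.1129

-0.1129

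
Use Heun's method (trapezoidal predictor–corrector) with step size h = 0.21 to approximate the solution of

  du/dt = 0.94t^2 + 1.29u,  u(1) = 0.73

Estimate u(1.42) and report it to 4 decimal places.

1.9838

Heun: k1 = f(t_n, u_n); k2 = f(t_n + h, u_n + h·k1); u_{n+1} = u_n + (h/2)·(k1 + k2).
t=1.000000, u=0.730000:
  k1 = f(1.000000, 0.730000) = 1.881700
  k2 = f(1.210000, 1.125157) = 2.827707
  u ← 0.730000 + (0.21/2)·(1.881700 + 2.827707) = 1.224488
t=1.210000, u=1.224488:
  k1 = f(1.210000, 1.224488) = 2.955843
  k2 = f(1.420000, 1.845215) = 4.275743
  u ← 1.224488 + (0.21/2)·(2.955843 + 4.275743) = 1.983804
u(1.42) ≈ 1.9838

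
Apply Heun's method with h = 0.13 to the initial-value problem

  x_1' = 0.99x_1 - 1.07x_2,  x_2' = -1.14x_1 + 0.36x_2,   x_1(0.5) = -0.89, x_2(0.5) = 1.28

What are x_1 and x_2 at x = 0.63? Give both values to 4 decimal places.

-1.2148, 1.4980

Heun on (x_1,x_2): k1 = f(x_n, state_n); k2 = f(x_n + h, state_n + h·k1); state_{n+1} = state_n + (h/2)·(k1 + k2).
0.500000: (-0.890000, 1.280000)
  k1 = (-2.250700, 1.475400)
  predictor → (-1.182591, 1.471802)
  k2 = (-2.745593, 1.878002)
  → (-1.214759, 1.497971)
(x_1(0.63), x_2(0.63)) ≈ (-1.2148, 1.4980)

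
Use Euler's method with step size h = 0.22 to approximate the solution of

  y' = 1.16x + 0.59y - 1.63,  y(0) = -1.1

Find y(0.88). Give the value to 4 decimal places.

-3.1639

Euler: y_{n+1} = y_n + h·f(x_n, y_n).
x=0.000000, y=-1.100000: f=-2.279000 → y ← -1.100000 + 0.22·(-2.279000) = -1.601380
x=0.220000, y=-1.601380: f=-2.319614 → y ← -1.601380 + 0.22·(-2.319614) = -2.111695
x=0.440000, y=-2.111695: f=-2.365500 → y ← -2.111695 + 0.22·(-2.365500) = -2.632105
x=0.660000, y=-2.632105: f=-2.417342 → y ← -2.632105 + 0.22·(-2.417342) = -3.163920
y(0.88) ≈ -3.1639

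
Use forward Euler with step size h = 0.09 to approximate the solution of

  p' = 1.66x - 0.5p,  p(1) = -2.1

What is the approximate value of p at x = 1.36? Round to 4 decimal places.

-1.1100

Euler: p_{n+1} = p_n + h·f(x_n, p_n).
x=1.000000, p=-2.100000: f=2.710000 → p ← -2.100000 + 0.09·2.710000 = -1.856100
x=1.090000, p=-1.856100: f=2.737450 → p ← -1.856100 + 0.09·2.737450 = -1.609730
x=1.180000, p=-1.609730: f=2.763665 → p ← -1.609730 + 0.09·2.763665 = -1.361000
x=1.270000, p=-1.361000: f=2.788700 → p ← -1.361000 + 0.09·2.788700 = -1.110017
p(1.36) ≈ -1.1100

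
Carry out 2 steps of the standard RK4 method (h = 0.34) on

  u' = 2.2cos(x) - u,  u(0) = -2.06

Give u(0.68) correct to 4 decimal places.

-0.0542

RK4: k1 = f(x_n, u_n); k2 = f(x_n + h/2, u_n + (h/2)·k1); k3 = f(x_n + h/2, u_n + (h/2)·k2); k4 = f(x_n + h, u_n + h·k3); u_{n+1} = u_n + (h/6)·(k1 + 2k2 + 2k3 + k4).
x=0.000000, u=-2.060000:
  k1 = f(0.000000, -2.060000) = 4.260000
  k2 = f(0.170000, -1.335800) = 3.504086
  k3 = f(0.170000, -1.464305) = 3.632592
  k4 = f(0.340000, -0.824919) = 2.898979
  u ← -2.060000 + (0.34/6)·(k1 + 2k2 + 2k3 + k4) = -0.845501
x=0.340000, u=-0.845501:
  k1 = f(0.340000, -0.845501) = 2.919561
  k2 = f(0.510000, -0.349176) = 2.269213
  k3 = f(0.510000, -0.459735) = 2.379773
  k4 = f(0.680000, -0.036378) = 1.747038
  u ← -0.845501 + (0.34/6)·(k1 + 2k2 + 2k3 + k4) = -0.054175
u(0.68) ≈ -0.0542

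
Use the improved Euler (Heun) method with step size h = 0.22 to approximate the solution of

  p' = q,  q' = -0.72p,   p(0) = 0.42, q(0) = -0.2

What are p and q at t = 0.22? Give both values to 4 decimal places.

0.3687, -0.2630

Heun on (p,q): k1 = f(t_n, state_n); k2 = f(t_n + h, state_n + h·k1); state_{n+1} = state_n + (h/2)·(k1 + k2).
0.000000: (0.420000, -0.200000)
  k1 = (-0.200000, -0.302400)
  predictor → (0.376000, -0.266528)
  k2 = (-0.266528, -0.270720)
  → (0.368682, -0.263043)
(p(0.22), q(0.22)) ≈ (0.3687, -0.2630)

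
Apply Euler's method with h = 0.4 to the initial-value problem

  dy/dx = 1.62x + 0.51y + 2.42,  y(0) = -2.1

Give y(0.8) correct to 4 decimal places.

Euler: y_{n+1} = y_n + h·f(x_n, y_n).
x=0.000000, y=-2.100000: f=1.349000 → y ← -2.100000 + 0.4·1.349000 = -1.560400
x=0.400000, y=-1.560400: f=2.272196 → y ← -1.560400 + 0.4·2.272196 = -0.651522
y(0.8) ≈ -0.6515

-0.6515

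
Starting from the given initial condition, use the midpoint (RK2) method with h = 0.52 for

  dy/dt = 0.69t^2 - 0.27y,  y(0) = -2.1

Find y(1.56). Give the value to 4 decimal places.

Midpoint: k1 = f(t_n, y_n); k2 = f(t_n + h/2, y_n + (h/2)·k1); y_{n+1} = y_n + h·k2.
t=0.000000, y=-2.100000:
  k1 = f(0.000000, -2.100000) = 0.567000
  k2 = f(0.260000, -1.952580) = 0.573841
  y ← -2.100000 + 0.52·0.573841 = -1.801603
t=0.520000, y=-1.801603:
  k1 = f(0.520000, -1.801603) = 0.673009
  k2 = f(0.780000, -1.626621) = 0.858984
  y ← -1.801603 + 0.52·0.858984 = -1.354931
t=1.040000, y=-1.354931:
  k1 = f(1.040000, -1.354931) = 1.112135
  k2 = f(1.300000, -1.065776) = 1.453860
  y ← -1.354931 + 0.52·1.453860 = -0.598924
y(1.56) ≈ -0.5989

-0.5989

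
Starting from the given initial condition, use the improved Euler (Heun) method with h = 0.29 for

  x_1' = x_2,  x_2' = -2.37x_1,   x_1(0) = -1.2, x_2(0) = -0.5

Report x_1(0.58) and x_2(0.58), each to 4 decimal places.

Heun on (x_1,x_2): k1 = f(s_n, state_n); k2 = f(s_n + h, state_n + h·k1); state_{n+1} = state_n + (h/2)·(k1 + k2).
0.000000: (-1.200000, -0.500000)
  k1 = (-0.500000, 2.844000)
  predictor → (-1.345000, 0.324760)
  k2 = (0.324760, 3.187650)
  → (-1.225410, 0.374589)
0.290000: (-1.225410, 0.374589)
  k1 = (0.374589, 2.904221)
  predictor → (-1.116779, 1.216813)
  k2 = (1.216813, 2.646766)
  → (-0.994656, 1.179482)
(x_1(0.58), x_2(0.58)) ≈ (-0.9947, 1.1795)

-0.9947, 1.1795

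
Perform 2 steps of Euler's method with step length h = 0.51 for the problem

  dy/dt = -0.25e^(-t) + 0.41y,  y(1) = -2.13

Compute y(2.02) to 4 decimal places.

Euler: y_{n+1} = y_n + h·f(t_n, y_n).
t=1.000000, y=-2.130000: f=-0.965270 → y ← -2.130000 + 0.51·(-0.965270) = -2.622288
t=1.510000, y=-2.622288: f=-1.130365 → y ← -2.622288 + 0.51·(-1.130365) = -3.198774
y(2.02) ≈ -3.1988

-3.1988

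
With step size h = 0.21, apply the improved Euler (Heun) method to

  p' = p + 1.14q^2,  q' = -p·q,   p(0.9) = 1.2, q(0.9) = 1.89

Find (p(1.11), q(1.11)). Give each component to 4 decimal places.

Heun on (p,q): k1 = f(s_n, state_n); k2 = f(s_n + h, state_n + h·k1); state_{n+1} = state_n + (h/2)·(k1 + k2).
0.900000: (1.200000, 1.890000)
  k1 = (5.272194, -2.268000)
  predictor → (2.307161, 1.413720)
  k2 = (4.585570, -3.261679)
  → (2.235065, 1.309384)
(p(1.11), q(1.11)) ≈ (2.2351, 1.3094)

2.2351, 1.3094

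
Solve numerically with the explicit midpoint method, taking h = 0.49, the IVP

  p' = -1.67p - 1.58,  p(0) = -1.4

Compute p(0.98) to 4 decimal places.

Midpoint: k1 = f(t_n, p_n); k2 = f(t_n + h/2, p_n + (h/2)·k1); p_{n+1} = p_n + h·k2.
t=0.000000, p=-1.400000:
  k1 = f(0.000000, -1.400000) = 0.758000
  k2 = f(0.245000, -1.214290) = 0.447864
  p ← -1.400000 + 0.49·0.447864 = -1.180546
t=0.490000, p=-1.180546:
  k1 = f(0.490000, -1.180546) = 0.391513
  k2 = f(0.735000, -1.084626) = 0.231325
  p ← -1.180546 + 0.49·0.231325 = -1.067197
p(0.98) ≈ -1.0672

-1.0672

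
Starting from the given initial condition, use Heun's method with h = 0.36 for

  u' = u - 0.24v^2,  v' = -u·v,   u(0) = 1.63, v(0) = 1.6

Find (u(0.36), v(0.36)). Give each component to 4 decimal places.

2.1531, 0.8931

Heun on (u,v): k1 = f(s_n, state_n); k2 = f(s_n + h, state_n + h·k1); state_{n+1} = state_n + (h/2)·(k1 + k2).
0.000000: (1.630000, 1.600000)
  k1 = (1.015600, -2.608000)
  predictor → (1.995616, 0.661120)
  k2 = (1.890717, -1.319342)
  → (2.153137, 0.893079)
(u(0.36), v(0.36)) ≈ (2.1531, 0.8931)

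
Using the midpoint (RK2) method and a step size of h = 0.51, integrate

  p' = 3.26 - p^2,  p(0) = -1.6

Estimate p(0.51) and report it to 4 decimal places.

-0.9679

Midpoint: k1 = f(t_n, p_n); k2 = f(t_n + h/2, p_n + (h/2)·k1); p_{n+1} = p_n + h·k2.
t=0.000000, p=-1.600000:
  k1 = f(0.000000, -1.600000) = 0.700000
  k2 = f(0.255000, -1.421500) = 1.239338
  p ← -1.600000 + 0.51·1.239338 = -0.967938
p(0.51) ≈ -0.9679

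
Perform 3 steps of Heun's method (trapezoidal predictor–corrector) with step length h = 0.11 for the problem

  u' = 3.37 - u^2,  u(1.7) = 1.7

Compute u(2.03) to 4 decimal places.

Heun: k1 = f(x_n, u_n); k2 = f(x_n + h, u_n + h·k1); u_{n+1} = u_n + (h/2)·(k1 + k2).
x=1.700000, u=1.700000:
  k1 = f(1.700000, 1.700000) = 0.480000
  k2 = f(1.810000, 1.752800) = 0.297692
  u ← 1.700000 + (0.11/2)·(0.480000 + 0.297692) = 1.742773
x=1.810000, u=1.742773:
  k1 = f(1.810000, 1.742773) = 0.332742
  k2 = f(1.920000, 1.779375) = 0.203826
  u ← 1.742773 + (0.11/2)·(0.332742 + 0.203826) = 1.772284
x=1.920000, u=1.772284:
  k1 = f(1.920000, 1.772284) = 0.229008
  k2 = f(2.030000, 1.797475) = 0.139083
  u ← 1.772284 + (0.11/2)·(0.229008 + 0.139083) = 1.792529
u(2.03) ≈ 1.7925

1.7925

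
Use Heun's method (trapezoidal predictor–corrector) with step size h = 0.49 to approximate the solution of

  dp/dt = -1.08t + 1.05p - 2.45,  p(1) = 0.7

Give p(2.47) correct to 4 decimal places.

-10.4112

Heun: k1 = f(t_n, p_n); k2 = f(t_n + h, p_n + h·k1); p_{n+1} = p_n + (h/2)·(k1 + k2).
t=1.000000, p=0.700000:
  k1 = f(1.000000, 0.700000) = -2.795000
  k2 = f(1.490000, -0.669550) = -4.762228
  p ← 0.700000 + (0.49/2)·(-2.795000 + (-4.762228)) = -1.151521
t=1.490000, p=-1.151521:
  k1 = f(1.490000, -1.151521) = -5.268297
  k2 = f(1.980000, -3.732986) = -8.508035
  p ← -1.151521 + (0.49/2)·(-5.268297 + (-8.508035)) = -4.526722
t=1.980000, p=-4.526722:
  k1 = f(1.980000, -4.526722) = -9.341458
  k2 = f(2.470000, -9.104037) = -14.676839
  p ← -4.526722 + (0.49/2)·(-9.341458 + (-14.676839)) = -10.411205
p(2.47) ≈ -10.4112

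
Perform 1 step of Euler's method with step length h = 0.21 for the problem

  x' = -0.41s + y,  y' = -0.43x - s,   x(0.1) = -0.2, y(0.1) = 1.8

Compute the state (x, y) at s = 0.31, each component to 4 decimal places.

Euler on (x,y): x_{n+1} = x_n + h·x', y_{n+1} = y_n + h·y'.
0.100000: (-0.200000, 1.800000); f=(1.759000, -0.014000) → (0.169390, 1.797060)
(x(0.31), y(0.31)) ≈ (0.1694, 1.7971)

0.1694, 1.7971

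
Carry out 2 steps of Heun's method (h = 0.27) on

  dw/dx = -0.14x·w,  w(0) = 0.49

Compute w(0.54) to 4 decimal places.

0.4801

Heun: k1 = f(x_n, w_n); k2 = f(x_n + h, w_n + h·k1); w_{n+1} = w_n + (h/2)·(k1 + k2).
x=0.000000, w=0.490000:
  k1 = f(0.000000, 0.490000) = 0.000000
  k2 = f(0.270000, 0.490000) = -0.018522
  w ← 0.490000 + (0.27/2)·(0.000000 + (-0.018522)) = 0.487500
x=0.270000, w=0.487500:
  k1 = f(0.270000, 0.487500) = -0.018427
  k2 = f(0.540000, 0.482524) = -0.036479
  w ← 0.487500 + (0.27/2)·(-0.018427 + (-0.036479)) = 0.480087
w(0.54) ≈ 0.4801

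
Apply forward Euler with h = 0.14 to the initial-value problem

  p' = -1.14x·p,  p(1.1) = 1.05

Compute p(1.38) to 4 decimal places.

Euler: p_{n+1} = p_n + h·f(x_n, p_n).
x=1.100000, p=1.050000: f=-1.316700 → p ← 1.050000 + 0.14·(-1.316700) = 0.865662
x=1.240000, p=0.865662: f=-1.223700 → p ← 0.865662 + 0.14·(-1.223700) = 0.694344
p(1.38) ≈ 0.6943

0.6943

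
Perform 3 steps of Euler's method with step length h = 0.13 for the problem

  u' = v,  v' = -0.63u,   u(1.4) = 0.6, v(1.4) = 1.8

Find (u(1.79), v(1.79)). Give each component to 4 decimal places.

Euler on (u,v): u_{n+1} = u_n + h·u', v_{n+1} = v_n + h·v'.
1.400000: (0.600000, 1.800000); f=(1.800000, -0.378000) → (0.834000, 1.750860)
1.530000: (0.834000, 1.750860); f=(1.750860, -0.525420) → (1.061612, 1.682555)
1.660000: (1.061612, 1.682555); f=(1.682555, -0.668815) → (1.280344, 1.595609)
(u(1.79), v(1.79)) ≈ (1.2803, 1.5956)

1.2803, 1.5956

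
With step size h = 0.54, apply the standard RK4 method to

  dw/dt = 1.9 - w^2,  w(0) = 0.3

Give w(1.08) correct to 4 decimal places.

RK4: k1 = f(t_n, w_n); k2 = f(t_n + h/2, w_n + (h/2)·k1); k3 = f(t_n + h/2, w_n + (h/2)·k2); k4 = f(t_n + h, w_n + h·k3); w_{n+1} = w_n + (h/6)·(k1 + 2k2 + 2k3 + k4).
t=0.000000, w=0.300000:
  k1 = f(0.000000, 0.300000) = 1.810000
  k2 = f(0.270000, 0.788700) = 1.277952
  k3 = f(0.270000, 0.645047) = 1.483914
  k4 = f(0.540000, 1.101314) = 0.687108
  w ← 0.300000 + (0.54/6)·(k1 + 2k2 + 2k3 + k4) = 1.021876
t=0.540000, w=1.021876:
  k1 = f(0.540000, 1.021876) = 0.855770
  k2 = f(0.810000, 1.252934) = 0.330157
  k3 = f(0.810000, 1.111018) = 0.665639
  k4 = f(1.080000, 1.381321) = -0.008046
  w ← 1.021876 + (0.54/6)·(k1 + 2k2 + 2k3 + k4) = 1.277414
w(1.08) ≈ 1.2774

1.2774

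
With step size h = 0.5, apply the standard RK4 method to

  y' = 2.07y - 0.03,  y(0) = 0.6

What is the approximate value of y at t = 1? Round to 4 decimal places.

4.6154

RK4: k1 = f(t_n, y_n); k2 = f(t_n + h/2, y_n + (h/2)·k1); k3 = f(t_n + h/2, y_n + (h/2)·k2); k4 = f(t_n + h, y_n + h·k3); y_{n+1} = y_n + (h/6)·(k1 + 2k2 + 2k3 + k4).
t=0.000000, y=0.600000:
  k1 = f(0.000000, 0.600000) = 1.212000
  k2 = f(0.250000, 0.903000) = 1.839210
  k3 = f(0.250000, 1.059802) = 2.163791
  k4 = f(0.500000, 1.681896) = 3.451524
  y ← 0.600000 + (0.5/6)·(k1 + 2k2 + 2k3 + k4) = 1.655794
t=0.500000, y=1.655794:
  k1 = f(0.500000, 1.655794) = 3.397493
  k2 = f(0.750000, 2.505167) = 5.155696
  k3 = f(0.750000, 2.944718) = 6.065566
  k4 = f(1.000000, 4.688577) = 9.675354
  y ← 1.655794 + (0.5/6)·(k1 + 2k2 + 2k3 + k4) = 4.615408
y(1) ≈ 4.6154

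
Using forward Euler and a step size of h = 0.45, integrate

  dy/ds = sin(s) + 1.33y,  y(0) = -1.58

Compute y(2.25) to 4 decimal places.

Euler: y_{n+1} = y_n + h·f(s_n, y_n).
s=0.000000, y=-1.580000: f=-2.101400 → y ← -1.580000 + 0.45·(-2.101400) = -2.525630
s=0.450000, y=-2.525630: f=-2.924122 → y ← -2.525630 + 0.45·(-2.924122) = -3.841485
s=0.900000, y=-3.841485: f=-4.325848 → y ← -3.841485 + 0.45·(-4.325848) = -5.788117
s=1.350000, y=-5.788117: f=-6.722472 → y ← -5.788117 + 0.45·(-6.722472) = -8.813229
s=1.800000, y=-8.813229: f=-10.747747 → y ← -8.813229 + 0.45·(-10.747747) = -13.649715
y(2.25) ≈ -13.6497

-13.6497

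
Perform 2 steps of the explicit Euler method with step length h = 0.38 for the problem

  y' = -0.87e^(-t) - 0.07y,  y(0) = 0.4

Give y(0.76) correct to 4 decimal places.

Euler: y_{n+1} = y_n + h·f(t_n, y_n).
t=0.000000, y=0.400000: f=-0.898000 → y ← 0.400000 + 0.38·(-0.898000) = 0.058760
t=0.380000, y=0.058760: f=-0.599073 → y ← 0.058760 + 0.38·(-0.599073) = -0.168888
y(0.76) ≈ -0.1689

-0.1689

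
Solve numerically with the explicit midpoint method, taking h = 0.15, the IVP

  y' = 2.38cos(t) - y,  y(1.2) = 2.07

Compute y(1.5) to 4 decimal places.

Midpoint: k1 = f(t_n, y_n); k2 = f(t_n + h/2, y_n + (h/2)·k1); y_{n+1} = y_n + h·k2.
t=1.200000, y=2.070000:
  k1 = f(1.200000, 2.070000) = -1.207589
  k2 = f(1.275000, 1.979431) = -1.285657
  y ← 2.070000 + 0.15·(-1.285657) = 1.877151
t=1.350000, y=1.877151:
  k1 = f(1.350000, 1.877151) = -1.355916
  k2 = f(1.425000, 1.775458) = -1.429691
  y ← 1.877151 + 0.15·(-1.429691) = 1.662698
y(1.5) ≈ 1.6627

1.6627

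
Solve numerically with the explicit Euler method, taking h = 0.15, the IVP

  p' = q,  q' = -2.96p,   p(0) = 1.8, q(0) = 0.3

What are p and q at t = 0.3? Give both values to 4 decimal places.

Euler on (p,q): p_{n+1} = p_n + h·p', q_{n+1} = q_n + h·q'.
0.000000: (1.800000, 0.300000); f=(0.300000, -5.328000) → (1.845000, -0.499200)
0.150000: (1.845000, -0.499200); f=(-0.499200, -5.461200) → (1.770120, -1.318380)
(p(0.3), q(0.3)) ≈ (1.7701, -1.3184)

1.7701, -1.3184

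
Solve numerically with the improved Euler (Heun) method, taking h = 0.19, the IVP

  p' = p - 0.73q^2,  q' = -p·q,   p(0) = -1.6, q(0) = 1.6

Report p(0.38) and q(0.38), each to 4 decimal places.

-4.1690, 3.9833

Heun on (p,q): k1 = f(t_n, state_n); k2 = f(t_n + h, state_n + h·k1); state_{n+1} = state_n + (h/2)·(k1 + k2).
0.000000: (-1.600000, 1.600000)
  k1 = (-3.468800, 2.560000)
  predictor → (-2.259072, 2.086400)
  k2 = (-5.436809, 4.713328)
  → (-2.446033, 2.290966)
0.190000: (-2.446033, 2.290966)
  k1 = (-6.277457, 5.603779)
  predictor → (-3.638750, 3.355684)
  k2 = (-11.858999, 12.210494)
  → (-4.168996, 3.983322)
(p(0.38), q(0.38)) ≈ (-4.1690, 3.9833)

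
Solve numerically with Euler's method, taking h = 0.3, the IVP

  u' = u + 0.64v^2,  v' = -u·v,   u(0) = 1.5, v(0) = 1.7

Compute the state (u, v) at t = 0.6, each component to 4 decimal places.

Euler on (u,v): u_{n+1} = u_n + h·u', v_{n+1} = v_n + h·v'.
0.000000: (1.500000, 1.700000); f=(3.349600, -2.550000) → (2.504880, 0.935000)
0.300000: (2.504880, 0.935000); f=(3.064384, -2.342063) → (3.424195, 0.232381)
(u(0.6), v(0.6)) ≈ (3.4242, 0.2324)

3.4242, 0.2324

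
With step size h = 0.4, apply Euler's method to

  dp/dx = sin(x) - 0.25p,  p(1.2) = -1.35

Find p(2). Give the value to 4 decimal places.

Euler: p_{n+1} = p_n + h·f(x_n, p_n).
x=1.200000, p=-1.350000: f=1.269539 → p ← -1.350000 + 0.4·1.269539 = -0.842184
x=1.600000, p=-0.842184: f=1.210120 → p ← -0.842184 + 0.4·1.210120 = -0.358136
p(2) ≈ -0.3581

-0.3581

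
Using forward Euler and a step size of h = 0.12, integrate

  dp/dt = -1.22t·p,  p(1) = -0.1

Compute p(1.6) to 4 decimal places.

-0.0366

Euler: p_{n+1} = p_n + h·f(t_n, p_n).
t=1.000000, p=-0.100000: f=0.122000 → p ← -0.100000 + 0.12·0.122000 = -0.085360
t=1.120000, p=-0.085360: f=0.116636 → p ← -0.085360 + 0.12·0.116636 = -0.071364
t=1.240000, p=-0.071364: f=0.107959 → p ← -0.071364 + 0.12·0.107959 = -0.058409
t=1.360000, p=-0.058409: f=0.096912 → p ← -0.058409 + 0.12·0.096912 = -0.046779
t=1.480000, p=-0.046779: f=0.084465 → p ← -0.046779 + 0.12·0.084465 = -0.036643
p(1.6) ≈ -0.0366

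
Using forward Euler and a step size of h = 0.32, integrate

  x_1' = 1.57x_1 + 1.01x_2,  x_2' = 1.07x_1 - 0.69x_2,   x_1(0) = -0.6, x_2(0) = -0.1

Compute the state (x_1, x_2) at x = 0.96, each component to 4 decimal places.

Euler on (x_1,x_2): x_1_{n+1} = x_1_n + h·x_1', x_2_{n+1} = x_2_n + h·x_2'.
0.000000: (-0.600000, -0.100000); f=(-1.043000, -0.573000) → (-0.933760, -0.283360)
0.320000: (-0.933760, -0.283360); f=(-1.752197, -0.803605) → (-1.494463, -0.540514)
0.640000: (-1.494463, -0.540514); f=(-2.892226, -1.226121) → (-2.419975, -0.932872)
(x_1(0.96), x_2(0.96)) ≈ (-2.4200, -0.9329)

-2.4200, -0.9329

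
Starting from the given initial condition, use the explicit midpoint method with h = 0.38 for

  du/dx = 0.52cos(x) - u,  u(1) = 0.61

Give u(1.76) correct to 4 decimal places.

Midpoint: k1 = f(x_n, u_n); k2 = f(x_n + h/2, u_n + (h/2)·k1); u_{n+1} = u_n + h·k2.
x=1.000000, u=0.610000:
  k1 = f(1.000000, 0.610000) = -0.329043
  k2 = f(1.190000, 0.547482) = -0.354219
  u ← 0.610000 + 0.38·(-0.354219) = 0.475397
x=1.380000, u=0.475397:
  k1 = f(1.380000, 0.475397) = -0.376784
  k2 = f(1.570000, 0.403808) = -0.403394
  u ← 0.475397 + 0.38·(-0.403394) = 0.322107
u(1.76) ≈ 0.3221

0.3221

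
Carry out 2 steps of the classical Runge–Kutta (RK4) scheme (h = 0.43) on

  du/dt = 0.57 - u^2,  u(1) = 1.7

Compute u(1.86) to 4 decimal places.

RK4: k1 = f(t_n, u_n); k2 = f(t_n + h/2, u_n + (h/2)·k1); k3 = f(t_n + h/2, u_n + (h/2)·k2); k4 = f(t_n + h, u_n + h·k3); u_{n+1} = u_n + (h/6)·(k1 + 2k2 + 2k3 + k4).
t=1.000000, u=1.700000:
  k1 = f(1.000000, 1.700000) = -2.320000
  k2 = f(1.215000, 1.201200) = -0.872881
  k3 = f(1.215000, 1.512330) = -1.717144
  k4 = f(1.430000, 0.961628) = -0.354729
  u ← 1.700000 + (0.43/6)·(k1 + 2k2 + 2k3 + k4) = 1.137074
t=1.430000, u=1.137074:
  k1 = f(1.430000, 1.137074) = -0.722938
  k2 = f(1.645000, 0.981643) = -0.393622
  k3 = f(1.645000, 1.052445) = -0.537641
  k4 = f(1.860000, 0.905888) = -0.250634
  u ← 1.137074 + (0.43/6)·(k1 + 2k2 + 2k3 + k4) = 0.933820
u(1.86) ≈ 0.9338

0.9338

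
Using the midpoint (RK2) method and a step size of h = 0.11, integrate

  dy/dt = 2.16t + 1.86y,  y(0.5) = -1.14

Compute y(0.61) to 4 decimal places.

-1.2531

Midpoint: k1 = f(t_n, y_n); k2 = f(t_n + h/2, y_n + (h/2)·k1); y_{n+1} = y_n + h·k2.
t=0.500000, y=-1.140000:
  k1 = f(0.500000, -1.140000) = -1.040400
  k2 = f(0.555000, -1.197222) = -1.028033
  y ← -1.140000 + 0.11·(-1.028033) = -1.253084
y(0.61) ≈ -1.2531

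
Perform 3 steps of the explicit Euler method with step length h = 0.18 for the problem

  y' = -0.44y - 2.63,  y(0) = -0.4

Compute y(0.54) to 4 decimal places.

Euler: y_{n+1} = y_n + h·f(x_n, y_n).
x=0.000000, y=-0.400000: f=-2.454000 → y ← -0.400000 + 0.18·(-2.454000) = -0.841720
x=0.180000, y=-0.841720: f=-2.259643 → y ← -0.841720 + 0.18·(-2.259643) = -1.248456
x=0.360000, y=-1.248456: f=-2.080679 → y ← -1.248456 + 0.18·(-2.080679) = -1.622978
y(0.54) ≈ -1.6230

-1.6230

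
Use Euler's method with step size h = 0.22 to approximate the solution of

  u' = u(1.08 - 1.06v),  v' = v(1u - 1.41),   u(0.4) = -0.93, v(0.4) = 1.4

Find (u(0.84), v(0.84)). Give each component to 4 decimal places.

-0.9144, 0.3419

Euler on (u,v): u_{n+1} = u_n + h·u', v_{n+1} = v_n + h·v'.
0.400000: (-0.930000, 1.400000); f=(0.375720, -3.276000) → (-0.847342, 0.679280)
0.620000: (-0.847342, 0.679280); f=(-0.305012, -1.533367) → (-0.914444, 0.341939)
(u(0.84), v(0.84)) ≈ (-0.9144, 0.3419)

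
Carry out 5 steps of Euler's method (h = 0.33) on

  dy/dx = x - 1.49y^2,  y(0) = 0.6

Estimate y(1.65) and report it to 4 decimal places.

0.9049

Euler: y_{n+1} = y_n + h·f(x_n, y_n).
x=0.000000, y=0.600000: f=-0.536400 → y ← 0.600000 + 0.33·(-0.536400) = 0.422988
x=0.330000, y=0.422988: f=0.063411 → y ← 0.422988 + 0.33·0.063411 = 0.443914
x=0.660000, y=0.443914: f=0.366382 → y ← 0.443914 + 0.33·0.366382 = 0.564820
x=0.990000, y=0.564820: f=0.514659 → y ← 0.564820 + 0.33·0.514659 = 0.734657
x=1.320000, y=0.734657: f=0.515816 → y ← 0.734657 + 0.33·0.515816 = 0.904876
y(1.65) ≈ 0.9049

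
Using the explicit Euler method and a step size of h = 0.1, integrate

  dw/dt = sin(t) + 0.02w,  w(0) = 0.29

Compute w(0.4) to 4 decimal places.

Euler: w_{n+1} = w_n + h·f(t_n, w_n).
t=0.000000, w=0.290000: f=0.005800 → w ← 0.290000 + 0.1·0.005800 = 0.290580
t=0.100000, w=0.290580: f=0.105645 → w ← 0.290580 + 0.1·0.105645 = 0.301145
t=0.200000, w=0.301145: f=0.204692 → w ← 0.301145 + 0.1·0.204692 = 0.321614
t=0.300000, w=0.321614: f=0.301952 → w ← 0.321614 + 0.1·0.301952 = 0.351809
w(0.4) ≈ 0.3518

0.3518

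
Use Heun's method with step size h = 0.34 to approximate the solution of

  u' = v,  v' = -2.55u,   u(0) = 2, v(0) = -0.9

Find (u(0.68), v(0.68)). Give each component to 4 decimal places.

Heun on (u,v): k1 = f(t_n, state_n); k2 = f(t_n + h, state_n + h·k1); state_{n+1} = state_n + (h/2)·(k1 + k2).
0.000000: (2.000000, -0.900000)
  k1 = (-0.900000, -5.100000)
  predictor → (1.694000, -2.634000)
  k2 = (-2.634000, -4.319700)
  → (1.399220, -2.501349)
0.340000: (1.399220, -2.501349)
  k1 = (-2.501349, -3.568011)
  predictor → (0.548761, -3.714473)
  k2 = (-3.714473, -1.399341)
  → (0.342530, -3.345799)
(u(0.68), v(0.68)) ≈ (0.3425, -3.3458)

0.3425, -3.3458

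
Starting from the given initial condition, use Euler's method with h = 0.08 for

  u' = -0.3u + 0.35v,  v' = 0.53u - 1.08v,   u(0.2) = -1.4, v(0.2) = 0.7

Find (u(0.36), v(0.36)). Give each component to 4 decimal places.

Euler on (u,v): u_{n+1} = u_n + h·u', v_{n+1} = v_n + h·v'.
0.200000: (-1.400000, 0.700000); f=(0.665000, -1.498000) → (-1.346800, 0.580160)
0.280000: (-1.346800, 0.580160); f=(0.607096, -1.340377) → (-1.298232, 0.472930)
(u(0.36), v(0.36)) ≈ (-1.2982, 0.4729)

-1.2982, 0.4729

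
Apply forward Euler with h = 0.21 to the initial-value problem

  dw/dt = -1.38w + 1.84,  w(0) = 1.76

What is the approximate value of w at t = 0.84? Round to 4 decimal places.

Euler: w_{n+1} = w_n + h·f(t_n, w_n).
t=0.000000, w=1.760000: f=-0.588800 → w ← 1.760000 + 0.21·(-0.588800) = 1.636352
t=0.210000, w=1.636352: f=-0.418166 → w ← 1.636352 + 0.21·(-0.418166) = 1.548537
t=0.420000, w=1.548537: f=-0.296981 → w ← 1.548537 + 0.21·(-0.296981) = 1.486171
t=0.630000, w=1.486171: f=-0.210916 → w ← 1.486171 + 0.21·(-0.210916) = 1.441879
w(0.84) ≈ 1.4419

1.4419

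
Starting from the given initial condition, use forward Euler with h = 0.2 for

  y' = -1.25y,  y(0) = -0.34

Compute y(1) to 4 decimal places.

Euler: y_{n+1} = y_n + h·f(x_n, y_n).
x=0.000000, y=-0.340000: f=0.425000 → y ← -0.340000 + 0.2·0.425000 = -0.255000
x=0.200000, y=-0.255000: f=0.318750 → y ← -0.255000 + 0.2·0.318750 = -0.191250
x=0.400000, y=-0.191250: f=0.239063 → y ← -0.191250 + 0.2·0.239063 = -0.143437
x=0.600000, y=-0.143437: f=0.179297 → y ← -0.143437 + 0.2·0.179297 = -0.107578
x=0.800000, y=-0.107578: f=0.134473 → y ← -0.107578 + 0.2·0.134473 = -0.080684
y(1) ≈ -0.0807

-0.0807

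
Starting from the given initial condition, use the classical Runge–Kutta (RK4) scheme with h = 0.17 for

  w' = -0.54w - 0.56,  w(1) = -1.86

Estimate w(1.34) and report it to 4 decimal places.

RK4: k1 = f(x_n, w_n); k2 = f(x_n + h/2, w_n + (h/2)·k1); k3 = f(x_n + h/2, w_n + (h/2)·k2); k4 = f(x_n + h, w_n + h·k3); w_{n+1} = w_n + (h/6)·(k1 + 2k2 + 2k3 + k4).
x=1.000000, w=-1.860000:
  k1 = f(1.000000, -1.860000) = 0.444400
  k2 = f(1.085000, -1.822226) = 0.424002
  k3 = f(1.085000, -1.823960) = 0.424938
  k4 = f(1.170000, -1.787760) = 0.405391
  w ← -1.860000 + (0.17/6)·(k1 + 2k2 + 2k3 + k4) = -1.787816
x=1.170000, w=-1.787816:
  k1 = f(1.170000, -1.787816) = 0.405421
  k2 = f(1.255000, -1.753355) = 0.386812
  k3 = f(1.255000, -1.754937) = 0.387666
  k4 = f(1.340000, -1.721913) = 0.369833
  w ← -1.787816 + (0.17/6)·(k1 + 2k2 + 2k3 + k4) = -1.721963
w(1.34) ≈ -1.7220

-1.7220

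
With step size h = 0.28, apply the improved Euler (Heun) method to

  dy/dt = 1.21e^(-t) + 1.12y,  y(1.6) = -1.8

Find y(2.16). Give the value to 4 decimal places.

Heun: k1 = f(t_n, y_n); k2 = f(t_n + h, y_n + h·k1); y_{n+1} = y_n + (h/2)·(k1 + k2).
t=1.600000, y=-1.800000:
  k1 = f(1.600000, -1.800000) = -1.771705
  k2 = f(1.880000, -2.296077) = -2.386973
  y ← -1.800000 + (0.28/2)·(-1.771705 + (-2.386973)) = -2.382215
t=1.880000, y=-2.382215:
  k1 = f(1.880000, -2.382215) = -2.483447
  k2 = f(2.160000, -3.077580) = -3.307346
  y ← -2.382215 + (0.28/2)·(-2.483447 + (-3.307346)) = -3.192926
y(2.16) ≈ -3.1929

-3.1929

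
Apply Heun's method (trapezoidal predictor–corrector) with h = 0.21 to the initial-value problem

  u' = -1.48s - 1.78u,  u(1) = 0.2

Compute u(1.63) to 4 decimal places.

Heun: k1 = f(s_n, u_n); k2 = f(s_n + h, u_n + h·k1); u_{n+1} = u_n + (h/2)·(k1 + k2).
s=1.000000, u=0.200000:
  k1 = f(1.000000, 0.200000) = -1.836000
  k2 = f(1.210000, -0.185560) = -1.460503
  u ← 0.200000 + (0.21/2)·(-1.836000 + (-1.460503)) = -0.146133
s=1.210000, u=-0.146133:
  k1 = f(1.210000, -0.146133) = -1.530684
  k2 = f(1.420000, -0.467576) = -1.269314
  u ← -0.146133 + (0.21/2)·(-1.530684 + (-1.269314)) = -0.440133
s=1.420000, u=-0.440133:
  k1 = f(1.420000, -0.440133) = -1.318164
  k2 = f(1.630000, -0.716947) = -1.136234
  u ← -0.440133 + (0.21/2)·(-1.318164 + (-1.136234)) = -0.697844
u(1.63) ≈ -0.6978

-0.6978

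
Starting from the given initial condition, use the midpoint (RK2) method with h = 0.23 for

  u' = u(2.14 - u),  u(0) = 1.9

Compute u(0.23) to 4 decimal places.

1.9842

Midpoint: k1 = f(x_n, u_n); k2 = f(x_n + h/2, u_n + (h/2)·k1); u_{n+1} = u_n + h·k2.
x=0.000000, u=1.900000:
  k1 = f(0.000000, 1.900000) = 0.456000
  k2 = f(0.115000, 1.952440) = 0.366200
  u ← 1.900000 + 0.23·0.366200 = 1.984226
u(0.23) ≈ 1.9842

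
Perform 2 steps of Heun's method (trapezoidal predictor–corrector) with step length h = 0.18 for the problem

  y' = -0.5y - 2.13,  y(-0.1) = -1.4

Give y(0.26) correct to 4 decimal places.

-1.8705

Heun: k1 = f(s_n, y_n); k2 = f(s_n + h, y_n + h·k1); y_{n+1} = y_n + (h/2)·(k1 + k2).
s=-0.100000, y=-1.400000:
  k1 = f(-0.100000, -1.400000) = -1.430000
  k2 = f(0.080000, -1.657400) = -1.301300
  y ← -1.400000 + (0.18/2)·(-1.430000 + (-1.301300)) = -1.645817
s=0.080000, y=-1.645817:
  k1 = f(0.080000, -1.645817) = -1.307091
  k2 = f(0.260000, -1.881093) = -1.189453
  y ← -1.645817 + (0.18/2)·(-1.307091 + (-1.189453)) = -1.870506
y(0.26) ≈ -1.8705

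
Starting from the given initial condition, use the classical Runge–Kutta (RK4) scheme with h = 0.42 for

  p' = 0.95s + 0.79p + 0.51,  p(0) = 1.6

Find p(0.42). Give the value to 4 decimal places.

RK4: k1 = f(s_n, p_n); k2 = f(s_n + h/2, p_n + (h/2)·k1); k3 = f(s_n + h/2, p_n + (h/2)·k2); k4 = f(s_n + h, p_n + h·k3); p_{n+1} = p_n + (h/6)·(k1 + 2k2 + 2k3 + k4).
s=0.000000, p=1.600000:
  k1 = f(0.000000, 1.600000) = 1.774000
  k2 = f(0.210000, 1.972540) = 2.267807
  k3 = f(0.210000, 2.076239) = 2.349729
  k4 = f(0.420000, 2.586886) = 2.952640
  p ← 1.600000 + (0.42/6)·(k1 + 2k2 + 2k3 + k4) = 2.577320
p(0.42) ≈ 2.5773

2.5773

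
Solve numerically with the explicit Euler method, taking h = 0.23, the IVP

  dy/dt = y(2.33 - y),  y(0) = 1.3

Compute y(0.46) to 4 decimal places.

1.8750

Euler: y_{n+1} = y_n + h·f(t_n, y_n).
t=0.000000, y=1.300000: f=1.339000 → y ← 1.300000 + 0.23·1.339000 = 1.607970
t=0.230000, y=1.607970: f=1.161003 → y ← 1.607970 + 0.23·1.161003 = 1.875001
y(0.46) ≈ 1.8750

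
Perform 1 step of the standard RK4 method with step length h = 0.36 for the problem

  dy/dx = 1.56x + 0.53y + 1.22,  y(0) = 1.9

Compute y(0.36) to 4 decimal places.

2.8911

RK4: k1 = f(x_n, y_n); k2 = f(x_n + h/2, y_n + (h/2)·k1); k3 = f(x_n + h/2, y_n + (h/2)·k2); k4 = f(x_n + h, y_n + h·k3); y_{n+1} = y_n + (h/6)·(k1 + 2k2 + 2k3 + k4).
x=0.000000, y=1.900000:
  k1 = f(0.000000, 1.900000) = 2.227000
  k2 = f(0.180000, 2.300860) = 2.720256
  k3 = f(0.180000, 2.389646) = 2.767312
  k4 = f(0.360000, 2.896232) = 3.316603
  y ← 1.900000 + (0.36/6)·(k1 + 2k2 + 2k3 + k4) = 2.891124
y(0.36) ≈ 2.8911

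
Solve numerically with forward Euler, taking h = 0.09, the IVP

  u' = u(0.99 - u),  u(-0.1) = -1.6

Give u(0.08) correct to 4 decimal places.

-2.4991

Euler: u_{n+1} = u_n + h·f(t_n, u_n).
t=-0.100000, u=-1.600000: f=-4.144000 → u ← -1.600000 + 0.09·(-4.144000) = -1.972960
t=-0.010000, u=-1.972960: f=-5.845802 → u ← -1.972960 + 0.09·(-5.845802) = -2.499082
u(0.08) ≈ -2.4991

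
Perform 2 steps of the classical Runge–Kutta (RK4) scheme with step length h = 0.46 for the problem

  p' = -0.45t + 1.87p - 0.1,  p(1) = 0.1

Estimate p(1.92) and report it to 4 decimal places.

RK4: k1 = f(t_n, p_n); k2 = f(t_n + h/2, p_n + (h/2)·k1); k3 = f(t_n + h/2, p_n + (h/2)·k2); k4 = f(t_n + h, p_n + h·k3); p_{n+1} = p_n + (h/6)·(k1 + 2k2 + 2k3 + k4).
t=1.000000, p=0.100000:
  k1 = f(1.000000, 0.100000) = -0.363000
  k2 = f(1.230000, 0.016510) = -0.622626
  k3 = f(1.230000, -0.043204) = -0.734292
  k4 = f(1.460000, -0.237774) = -1.201638
  p ← 0.100000 + (0.46/6)·(k1 + 2k2 + 2k3 + k4) = -0.228016
t=1.460000, p=-0.228016:
  k1 = f(1.460000, -0.228016) = -1.183390
  k2 = f(1.690000, -0.500196) = -1.795867
  k3 = f(1.690000, -0.641066) = -2.059293
  k4 = f(1.920000, -1.175291) = -3.161794
  p ← -0.228016 + (0.46/6)·(k1 + 2k2 + 2k3 + k4) = -1.152272
p(1.92) ≈ -1.1523

-1.1523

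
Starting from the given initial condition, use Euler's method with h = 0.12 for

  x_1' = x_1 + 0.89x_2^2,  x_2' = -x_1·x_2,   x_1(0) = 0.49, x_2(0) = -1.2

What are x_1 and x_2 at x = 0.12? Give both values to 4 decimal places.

0.7026, -1.1294

Euler on (x_1,x_2): x_1_{n+1} = x_1_n + h·x_1', x_2_{n+1} = x_2_n + h·x_2'.
0.000000: (0.490000, -1.200000); f=(1.771600, 0.588000) → (0.702592, -1.129440)
(x_1(0.12), x_2(0.12)) ≈ (0.7026, -1.1294)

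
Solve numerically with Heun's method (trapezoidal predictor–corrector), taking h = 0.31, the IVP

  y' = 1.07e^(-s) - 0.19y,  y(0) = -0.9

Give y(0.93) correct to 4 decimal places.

Heun: k1 = f(s_n, y_n); k2 = f(s_n + h, y_n + h·k1); y_{n+1} = y_n + (h/2)·(k1 + k2).
s=0.000000, y=-0.900000:
  k1 = f(0.000000, -0.900000) = 1.241000
  k2 = f(0.310000, -0.515290) = 0.882693
  y ← -0.900000 + (0.31/2)·(1.241000 + 0.882693) = -0.570828
s=0.310000, y=-0.570828:
  k1 = f(0.310000, -0.570828) = 0.893245
  k2 = f(0.620000, -0.293921) = 0.631446
  y ← -0.570828 + (0.31/2)·(0.893245 + 0.631446) = -0.334500
s=0.620000, y=-0.334500:
  k1 = f(0.620000, -0.334500) = 0.639156
  k2 = f(0.930000, -0.136362) = 0.448081
  y ← -0.334500 + (0.31/2)·(0.639156 + 0.448081) = -0.165979
y(0.93) ≈ -0.1660

-0.1660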